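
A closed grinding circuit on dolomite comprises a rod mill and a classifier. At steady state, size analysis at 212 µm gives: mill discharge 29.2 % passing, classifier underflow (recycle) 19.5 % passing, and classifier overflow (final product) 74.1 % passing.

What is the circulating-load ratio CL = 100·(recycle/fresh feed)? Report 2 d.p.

Mass balance on the −212 µm fraction:
d + r·d = r·u + o → r(d−u) = o−d
r = (74.1 − 29.2)/(29.2 − 19.5) = 44.9/9.7 = 4.6289
CL = 100·r = 462.89 %

CL = 462.89 %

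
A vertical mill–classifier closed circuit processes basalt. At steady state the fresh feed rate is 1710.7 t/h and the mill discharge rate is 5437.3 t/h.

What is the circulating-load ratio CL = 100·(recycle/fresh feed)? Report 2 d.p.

Steady state: M = F + R.
R = M − F = 5437.3 − 1710.7 = 3726.6 t/h
CL = 100·R/F = 100·3726.6/1710.7 = 217.84 %

CL = 217.84 %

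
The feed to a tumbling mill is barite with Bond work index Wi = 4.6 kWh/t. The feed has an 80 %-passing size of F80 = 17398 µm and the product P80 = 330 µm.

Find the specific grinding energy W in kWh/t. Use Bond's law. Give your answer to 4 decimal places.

Bond: W = 10·Wi·(1/√P80 − 1/√F80)
1/√330 = 0.055048;  1/√17398 = 0.007581
W = 10·4.6·(0.055048 − 0.007581) = 2.1835 kWh/t

W = 2.1835 kWh/t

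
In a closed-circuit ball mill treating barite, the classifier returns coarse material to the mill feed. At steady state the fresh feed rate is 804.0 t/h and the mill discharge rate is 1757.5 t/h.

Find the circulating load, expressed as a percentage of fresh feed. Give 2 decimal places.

Steady state: M = F + R.
R = M − F = 1757.5 − 804.0 = 953.5 t/h
CL = 100·R/F = 100·953.5/804.0 = 118.59 %

CL = 118.59 %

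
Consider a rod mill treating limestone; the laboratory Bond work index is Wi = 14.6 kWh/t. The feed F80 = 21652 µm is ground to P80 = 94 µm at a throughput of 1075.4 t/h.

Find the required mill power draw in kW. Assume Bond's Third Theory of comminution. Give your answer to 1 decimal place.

Bond:  W = 10 Wi (1/√P − 1/√F)
W = 10·14.6·(1/√94 − 1/√21652) = 10·14.6·(0.096346) = 14.0665 kWh/t
Power = W × throughput = 14.0665 kWh/t × 1075.4 t/h = 15127.2 kW

P = 15127.2 kW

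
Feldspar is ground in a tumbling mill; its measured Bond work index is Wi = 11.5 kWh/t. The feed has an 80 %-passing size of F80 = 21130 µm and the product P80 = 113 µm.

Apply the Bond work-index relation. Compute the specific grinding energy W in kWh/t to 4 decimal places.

W = 10·Wi·[P80^(−½) − F80^(−½)]
1/√113 = 0.094072;  1/√21130 = 0.006879
W = 10·11.5·(0.094072 − 0.006879) = 10.0272 kWh/t

W = 10.0272 kWh/t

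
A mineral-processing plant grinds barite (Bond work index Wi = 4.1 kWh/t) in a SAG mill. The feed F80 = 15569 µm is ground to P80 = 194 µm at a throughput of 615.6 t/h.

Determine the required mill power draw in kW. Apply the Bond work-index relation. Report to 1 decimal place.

P = 1609.8 kW

W = 10 Wi (1/√P80 − 1/√F80)  [Bond]
W = 10·4.1·(1/√194 − 1/√15569) = 10·4.1·(0.063781) = 2.6150 kWh/t
P_mill = W·ṁ = 2.6150·615.6 = 1609.8 kW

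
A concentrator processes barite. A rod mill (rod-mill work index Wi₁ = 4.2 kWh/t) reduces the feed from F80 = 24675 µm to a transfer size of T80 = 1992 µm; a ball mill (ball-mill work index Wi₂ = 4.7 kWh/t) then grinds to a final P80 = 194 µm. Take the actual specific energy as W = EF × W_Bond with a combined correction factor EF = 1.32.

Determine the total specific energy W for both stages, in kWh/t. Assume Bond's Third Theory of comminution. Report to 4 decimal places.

W = 3.9534 kWh/t

W = 10·Wi·(P80^(-½) − F80^(-½))
Stage 1 (24675→1992 µm, Wi₁=4.2): W₁ = 10·4.2·(0.022406 − 0.006366) = 0.6737 kWh/t
Stage 2 (1992→194 µm, Wi₂=4.7): W₂ = 10·4.7·(0.071796 − 0.022406) = 2.3213 kWh/t
W = W₁ + W₂ = 0.6737 + 2.3213 = 2.9950 kWh/t
Apply correction: 2.9950 × 1.32 = 3.9534 kWh/t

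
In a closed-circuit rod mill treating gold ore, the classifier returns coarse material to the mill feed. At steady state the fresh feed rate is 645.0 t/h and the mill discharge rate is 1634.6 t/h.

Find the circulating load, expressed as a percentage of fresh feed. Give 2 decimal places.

CL = 153.43 %

Mill node: discharge = fresh + recycle.
R = M − F = 1634.6 − 645.0 = 989.6 t/h
CL = 100·R/F = 100·989.6/645.0 = 153.43 %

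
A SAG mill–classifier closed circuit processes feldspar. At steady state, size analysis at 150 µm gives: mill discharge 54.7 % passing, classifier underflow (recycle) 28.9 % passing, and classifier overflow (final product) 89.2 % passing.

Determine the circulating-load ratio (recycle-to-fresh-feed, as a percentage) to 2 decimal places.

CL = 133.72 %

Let r = R/F. Size balance at 150 µm:
d + r·d = r·u + o → r(d−u) = o−d
r = (89.2 − 54.7)/(54.7 − 28.9) = 34.5/25.8 = 1.3372
CL = 100·r = 133.72 %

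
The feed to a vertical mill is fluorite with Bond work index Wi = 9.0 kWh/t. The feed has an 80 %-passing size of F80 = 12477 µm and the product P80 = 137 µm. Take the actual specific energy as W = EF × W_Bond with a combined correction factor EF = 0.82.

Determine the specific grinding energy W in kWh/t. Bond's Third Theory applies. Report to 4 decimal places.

W_Bond = 10·Wi·(1/√P₈₀ − 1/√F₈₀)
1/√137 = 0.085436;  1/√12477 = 0.008953
W = 10·9.0·(0.085436 − 0.008953) = 6.8835 kWh/t
Apply correction: 6.8835 × 0.82 = 5.6445 kWh/t

W = 5.6445 kWh/t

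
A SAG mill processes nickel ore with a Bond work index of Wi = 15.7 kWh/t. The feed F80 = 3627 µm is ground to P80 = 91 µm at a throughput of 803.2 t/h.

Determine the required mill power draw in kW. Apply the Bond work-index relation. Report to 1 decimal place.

P = 11125.3 kW

W = 10 Wi / √P80 − 10 Wi / √F80
W = 10·15.7·(1/√91 − 1/√3627) = 10·15.7·(0.088224) = 13.8512 kWh/t
Mill draw = 13.8512 × 803.2 = 11125.3 kW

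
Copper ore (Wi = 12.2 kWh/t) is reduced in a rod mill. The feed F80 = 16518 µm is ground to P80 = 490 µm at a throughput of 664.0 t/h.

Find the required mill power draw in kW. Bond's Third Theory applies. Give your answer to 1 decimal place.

P = 3029.3 kW

W = 10 Wi / √P80 − 10 Wi / √F80
W = 10·12.2·(1/√490 − 1/√16518) = 10·12.2·(0.037395) = 4.5621 kWh/t
Power = W × throughput = 4.5621 kWh/t × 664.0 t/h = 3029.3 kW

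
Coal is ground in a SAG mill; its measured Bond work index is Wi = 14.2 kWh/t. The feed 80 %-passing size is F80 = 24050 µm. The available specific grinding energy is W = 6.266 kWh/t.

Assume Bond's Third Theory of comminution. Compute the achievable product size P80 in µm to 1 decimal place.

P80 = 391.0 µm

W = 10 Wi (P80^-0.5 − F80^-0.5)
P80^(−½) = W/(10 Wi) + F80^(−½)
  = 6.2660/(10·14.2) + 1/√24050 = 0.044127 + 0.006448 = 0.050575
P80 = (1/0.050575)² = 19.7726² = 390.96 µm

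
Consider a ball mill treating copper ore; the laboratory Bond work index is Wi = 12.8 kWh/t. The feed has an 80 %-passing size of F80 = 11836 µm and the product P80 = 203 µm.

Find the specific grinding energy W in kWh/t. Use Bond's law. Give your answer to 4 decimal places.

W = 10·Wi·(P80^(-½) − F80^(-½))
1/√203 = 0.070186;  1/√11836 = 0.009192
W = 10·12.8·(0.070186 − 0.009192) = 7.8073 kWh/t

W = 7.8073 kWh/t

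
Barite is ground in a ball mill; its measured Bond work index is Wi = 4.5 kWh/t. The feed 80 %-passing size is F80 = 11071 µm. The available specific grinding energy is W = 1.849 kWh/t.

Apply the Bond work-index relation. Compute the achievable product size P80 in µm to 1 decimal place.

W_Bond = 10·Wi·(1/√P₈₀ − 1/√F₈₀)
⇒ 1/√P80 = W/(10·Wi) + 1/√F80
  = 1.8490/(10·4.5) + 1/√11071 = 0.041089 + 0.009504 = 0.050593
P80 = (1/0.050593)² = 19.7656² = 390.68 µm

P80 = 390.7 µm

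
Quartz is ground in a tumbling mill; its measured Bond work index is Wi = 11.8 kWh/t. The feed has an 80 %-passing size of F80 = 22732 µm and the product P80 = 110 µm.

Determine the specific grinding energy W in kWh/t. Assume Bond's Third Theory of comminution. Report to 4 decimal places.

W = 10.4682 kWh/t

W = 10 Wi (P80^-0.5 − F80^-0.5)
1/√110 = 0.095346;  1/√22732 = 0.006633
W = 10·11.8·(0.095346 − 0.006633) = 10.4682 kWh/t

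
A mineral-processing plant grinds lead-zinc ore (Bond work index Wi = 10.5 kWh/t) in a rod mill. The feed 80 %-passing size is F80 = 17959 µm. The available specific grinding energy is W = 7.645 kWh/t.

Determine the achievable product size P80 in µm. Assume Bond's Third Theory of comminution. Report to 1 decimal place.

P80 = 155.2 µm

Bond:  W = 10 Wi (1/√P − 1/√F)
⇒ 1/√P80 = W/(10 Wi) + 1/√F80
  = 7.6450/(10·10.5) + 1/√17959 = 0.072810 + 0.007462 = 0.080272
P80 = (1/0.080272)² = 12.4577² = 155.19 µm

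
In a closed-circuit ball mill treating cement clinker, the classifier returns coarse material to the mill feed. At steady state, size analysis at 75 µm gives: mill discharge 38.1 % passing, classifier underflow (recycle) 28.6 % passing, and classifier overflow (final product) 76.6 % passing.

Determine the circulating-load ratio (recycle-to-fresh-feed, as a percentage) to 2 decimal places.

CL = 405.26 %

Classifier node, passing 75 µm:
(1+r)·d = r·u + o ⇒ r = (o−d)/(d−u)
r = (76.6 − 38.1)/(38.1 − 28.6) = 38.5/9.5 = 4.0526
CL = 100·r = 405.26 %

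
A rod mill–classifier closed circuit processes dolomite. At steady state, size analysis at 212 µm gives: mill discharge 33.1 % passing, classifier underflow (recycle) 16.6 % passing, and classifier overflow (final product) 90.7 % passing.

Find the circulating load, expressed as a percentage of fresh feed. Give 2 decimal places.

Two-product formula at 212 µm:
(1+r)·d = r·u + o ⇒ r = (o−d)/(d−u)
r = (90.7 − 33.1)/(33.1 − 16.6) = 57.6/16.5 = 3.4909
CL = 100·r = 349.09 %

CL = 349.09 %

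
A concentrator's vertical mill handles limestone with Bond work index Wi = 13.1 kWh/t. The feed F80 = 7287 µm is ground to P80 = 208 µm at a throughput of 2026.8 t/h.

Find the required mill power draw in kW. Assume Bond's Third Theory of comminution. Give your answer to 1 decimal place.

W = 10·Wi·[P80^(−½) − F80^(−½)]
W = 10·13.1·(1/√208 − 1/√7287) = 10·13.1·(0.057623) = 7.5486 kWh/t
Mill draw = 7.5486 × 2026.8 = 15299.5 kW

P = 15299.5 kW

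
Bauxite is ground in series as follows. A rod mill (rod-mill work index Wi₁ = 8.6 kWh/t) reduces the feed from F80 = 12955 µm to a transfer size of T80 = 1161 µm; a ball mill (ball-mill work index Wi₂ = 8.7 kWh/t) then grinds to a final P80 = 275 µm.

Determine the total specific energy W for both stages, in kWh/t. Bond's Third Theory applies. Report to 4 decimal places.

W = 4.4614 kWh/t

W = 10 Wi (1/√P80 − 1/√F80)  [Bond]
Stage 1 (12955→1161 µm, Wi₁=8.6): W₁ = 10·8.6·(0.029348 − 0.008786) = 1.7684 kWh/t
Stage 2 (1161→275 µm, Wi₂=8.7): W₂ = 10·8.7·(0.060302 − 0.029348) = 2.6930 kWh/t
W = W₁ + W₂ = 1.7684 + 2.6930 = 4.4614 kWh/t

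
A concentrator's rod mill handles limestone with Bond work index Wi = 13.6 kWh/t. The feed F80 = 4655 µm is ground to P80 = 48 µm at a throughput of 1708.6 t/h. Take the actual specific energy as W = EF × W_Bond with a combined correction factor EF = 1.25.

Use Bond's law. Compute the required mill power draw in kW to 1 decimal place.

W = 10·Wi·[P80^(−½) − F80^(−½)]
W = 10·13.6·(1/√48 − 1/√4655) = 10·13.6·(0.129681) = 17.6366 kWh/t
With EF = 1.25: W = 17.6366·1.25 = 22.0457 kWh/t
P = W·T = 22.0457·1708.6 = 37667.3 kW

P = 37667.3 kW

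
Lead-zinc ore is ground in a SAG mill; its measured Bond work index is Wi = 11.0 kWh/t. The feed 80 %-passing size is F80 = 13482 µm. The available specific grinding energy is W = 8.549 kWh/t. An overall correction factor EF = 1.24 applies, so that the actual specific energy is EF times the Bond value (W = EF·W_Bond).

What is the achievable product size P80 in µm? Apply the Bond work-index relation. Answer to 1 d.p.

W = 10 Wi (P80^-0.5 − F80^-0.5)
W_Bond = W / EF = 8.549 / 1.24 = 6.8944 kWh/t
⇒ 1/√P80 = W_Bond/(10·Wi) + 1/√F80
  = 6.8944/(10·11.0) + 1/√13482 = 0.062676 + 0.008612 = 0.071288
P80 = (1/0.071288)² = 14.0275² = 196.77 µm

P80 = 196.8 µm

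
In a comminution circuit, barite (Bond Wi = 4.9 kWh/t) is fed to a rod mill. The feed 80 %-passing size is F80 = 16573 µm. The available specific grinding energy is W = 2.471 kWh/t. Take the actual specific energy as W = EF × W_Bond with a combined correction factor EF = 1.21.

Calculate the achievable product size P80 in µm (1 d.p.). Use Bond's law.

W_Bond = 10·Wi·(1/√P₈₀ − 1/√F₈₀)
W_Bond = W / EF = 2.471 / 1.21 = 2.0421 kWh/t
⇒ 1/√P80 = W_Bond/(10 Wi) + 1/√F80
  = 2.0421/(10·4.9) + 1/√16573 = 0.041677 + 0.007768 = 0.049444
P80 = (1/0.049444)² = 20.2248² = 409.04 µm

P80 = 409.0 µm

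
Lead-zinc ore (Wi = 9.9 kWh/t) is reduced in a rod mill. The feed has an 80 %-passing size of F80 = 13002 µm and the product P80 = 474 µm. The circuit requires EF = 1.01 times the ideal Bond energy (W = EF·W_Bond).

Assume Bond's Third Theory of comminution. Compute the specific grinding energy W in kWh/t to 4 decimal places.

W = 3.7158 kWh/t

Bond:  W = 10 Wi (1/√P − 1/√F)
1/√474 = 0.045932;  1/√13002 = 0.008770
W = 10·9.9·(0.045932 − 0.008770) = 3.6790 kWh/t
Apply correction: 3.6790 × 1.01 = 3.7158 kWh/t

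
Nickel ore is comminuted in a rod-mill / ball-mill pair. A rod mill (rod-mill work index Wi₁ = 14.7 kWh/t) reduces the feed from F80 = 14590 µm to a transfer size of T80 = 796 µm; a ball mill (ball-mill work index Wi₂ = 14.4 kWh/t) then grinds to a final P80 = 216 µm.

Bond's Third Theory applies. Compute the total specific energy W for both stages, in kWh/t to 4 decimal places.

W = 8.6873 kWh/t

W = 10 Wi (P80^-0.5 − F80^-0.5)
Stage 1 (14590→796 µm, Wi₁=14.7): W₁ = 10·14.7·(0.035444 − 0.008279) = 3.9933 kWh/t
Stage 2 (796→216 µm, Wi₂=14.4): W₂ = 10·14.4·(0.068041 − 0.035444) = 4.6940 kWh/t
W = W₁ + W₂ = 3.9933 + 4.6940 = 8.6873 kWh/t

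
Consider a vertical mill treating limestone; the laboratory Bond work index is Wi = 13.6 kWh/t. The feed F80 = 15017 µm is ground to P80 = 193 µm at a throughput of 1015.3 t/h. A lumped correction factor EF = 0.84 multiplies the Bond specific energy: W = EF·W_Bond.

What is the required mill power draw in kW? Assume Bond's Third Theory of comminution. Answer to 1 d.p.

W = 10·Wi·(P80^(-½) − F80^(-½))
W = 10·13.6·(1/√193 − 1/√15017) = 10·13.6·(0.063821) = 8.6797 kWh/t
With EF = 0.84: W = 8.6797·0.84 = 7.2909 kWh/t
P_mill = W·ṁ = 7.2909·1015.3 = 7402.5 kW

P = 7402.5 kW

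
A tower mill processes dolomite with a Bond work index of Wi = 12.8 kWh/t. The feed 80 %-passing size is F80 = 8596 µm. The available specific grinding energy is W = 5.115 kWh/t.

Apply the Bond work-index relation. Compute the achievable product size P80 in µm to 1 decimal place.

P80 = 388.3 µm

Bond:  W = 10 Wi (1/√P − 1/√F)
⇒ 1/√P80 = W/(10·Wi) + 1/√F80
  = 5.1150/(10·12.8) + 1/√8596 = 0.039961 + 0.010786 = 0.050747
P80 = (1/0.050747)² = 19.7057² = 388.31 µm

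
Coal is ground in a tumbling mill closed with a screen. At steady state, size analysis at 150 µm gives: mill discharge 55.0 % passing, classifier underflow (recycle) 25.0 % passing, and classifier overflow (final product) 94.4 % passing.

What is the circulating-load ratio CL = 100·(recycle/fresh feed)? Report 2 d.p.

CL = 131.33 %

Mass balance on the −150 µm fraction:
(1+r)·d = r·u + o ⇒ r = (o−d)/(d−u)
r = (94.4 − 55.0)/(55.0 − 25.0) = 39.4/30.0 = 1.3133
CL = 100·r = 131.33 %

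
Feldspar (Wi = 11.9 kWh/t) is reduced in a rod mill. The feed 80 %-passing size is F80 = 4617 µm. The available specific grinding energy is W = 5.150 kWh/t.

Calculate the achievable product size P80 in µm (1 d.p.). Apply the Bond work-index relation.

P80 = 297.3 µm

W = 10·Wi·[P80^(−½) − F80^(−½)]
P80^-0.5 = F80^-0.5 + W/(10 Wi)
  = 5.1500/(10·11.9) + 1/√4617 = 0.043277 + 0.014717 = 0.057994
P80 = (1/0.057994)² = 17.2431² = 297.32 µm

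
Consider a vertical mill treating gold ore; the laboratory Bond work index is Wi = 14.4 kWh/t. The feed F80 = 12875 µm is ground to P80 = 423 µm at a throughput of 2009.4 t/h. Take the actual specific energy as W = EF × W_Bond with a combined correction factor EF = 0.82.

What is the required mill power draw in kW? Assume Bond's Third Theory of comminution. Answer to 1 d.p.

P = 9445.4 kW

Bond: W = 10·Wi·(1/√P80 − 1/√F80)
W = 10·14.4·(1/√423 − 1/√12875) = 10·14.4·(0.039809) = 5.7324 kWh/t
With EF = 0.82: W = 5.7324·0.82 = 4.7006 kWh/t
P = W·T = 4.7006·2009.4 = 9445.4 kW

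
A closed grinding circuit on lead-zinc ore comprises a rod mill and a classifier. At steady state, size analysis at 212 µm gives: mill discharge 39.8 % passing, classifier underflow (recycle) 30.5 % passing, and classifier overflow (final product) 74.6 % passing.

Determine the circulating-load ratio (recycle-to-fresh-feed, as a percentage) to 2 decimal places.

Let r = R/F. Size balance at 212 µm:
(1+r)d = ru + o → r = (o−d)/(d−u)
r = (74.6 − 39.8)/(39.8 − 30.5) = 34.8/9.3 = 3.7419
CL = 100·r = 374.19 %

CL = 374.19 %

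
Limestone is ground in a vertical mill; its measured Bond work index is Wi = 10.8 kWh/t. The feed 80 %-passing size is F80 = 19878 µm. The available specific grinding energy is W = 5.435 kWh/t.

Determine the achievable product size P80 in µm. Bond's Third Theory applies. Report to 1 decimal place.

P80 = 303.3 µm

W = 10·Wi·(P80^(-½) − F80^(-½))
1/√P80 = 1/√F80 + W/(10·Wi)
  = 5.4350/(10·10.8) + 1/√19878 = 0.050324 + 0.007093 = 0.057417
P80 = (1/0.057417)² = 17.4165² = 303.33 µm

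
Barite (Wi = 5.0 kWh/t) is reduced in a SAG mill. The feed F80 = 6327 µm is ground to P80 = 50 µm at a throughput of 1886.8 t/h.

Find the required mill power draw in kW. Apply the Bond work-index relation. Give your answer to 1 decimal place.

W = 10 Wi (P80^-0.5 − F80^-0.5)
W = 10·5.0·(1/√50 − 1/√6327) = 10·5.0·(0.128849) = 6.4425 kWh/t
Mill draw = 6.4425 × 1886.8 = 12155.7 kW

P = 12155.7 kW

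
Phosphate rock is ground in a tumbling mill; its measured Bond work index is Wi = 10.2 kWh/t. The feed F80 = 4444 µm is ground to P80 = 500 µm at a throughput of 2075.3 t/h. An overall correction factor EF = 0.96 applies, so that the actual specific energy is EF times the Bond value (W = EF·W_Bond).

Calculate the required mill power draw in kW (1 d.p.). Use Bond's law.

W = 10 Wi / √P80 − 10 Wi / √F80
W = 10·10.2·(1/√500 − 1/√4444) = 10·10.2·(0.029721) = 3.0315 kWh/t
Apply correction: 3.0315 × 0.96 = 2.9102 kWh/t
Power = W × throughput = 2.9102 kWh/t × 2075.3 t/h = 6039.6 kW

P = 6039.6 kW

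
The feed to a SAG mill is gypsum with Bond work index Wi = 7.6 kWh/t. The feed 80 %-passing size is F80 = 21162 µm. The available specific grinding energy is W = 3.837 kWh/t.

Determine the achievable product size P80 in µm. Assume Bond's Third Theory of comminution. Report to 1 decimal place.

Bond: W = 10·Wi·(1/√P80 − 1/√F80)
1/√P80 = 1/√F80 + W/(10·Wi)
  = 3.8370/(10·7.6) + 1/√21162 = 0.050487 + 0.006874 = 0.057361
P80 = (1/0.057361)² = 17.4334² = 303.92 µm

P80 = 303.9 µm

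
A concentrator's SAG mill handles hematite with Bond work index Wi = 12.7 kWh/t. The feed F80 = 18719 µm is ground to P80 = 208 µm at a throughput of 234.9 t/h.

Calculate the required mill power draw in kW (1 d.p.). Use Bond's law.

P = 1850.5 kW

W_Bond = 10·Wi·(1/√P₈₀ − 1/√F₈₀)
W = 10·12.7·(1/√208 − 1/√18719) = 10·12.7·(0.062029) = 7.8776 kWh/t
Power = W × throughput = 7.8776 kWh/t × 234.9 t/h = 1850.5 kW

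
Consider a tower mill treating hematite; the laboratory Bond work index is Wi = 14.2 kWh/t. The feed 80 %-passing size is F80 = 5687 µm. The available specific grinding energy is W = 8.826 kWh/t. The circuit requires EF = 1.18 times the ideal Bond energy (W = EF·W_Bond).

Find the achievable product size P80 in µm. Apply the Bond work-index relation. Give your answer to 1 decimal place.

P80 = 230.0 µm

W = 10 Wi / √P80 − 10 Wi / √F80
W_Bond = W / EF = 8.826 / 1.18 = 7.4797 kWh/t
P80^-0.5 = F80^-0.5 + W_Bond/(10 Wi)
  = 7.4797/(10·14.2) + 1/√5687 = 0.052674 + 0.013260 = 0.065934
P80 = (1/0.065934)² = 15.1667² = 230.03 µm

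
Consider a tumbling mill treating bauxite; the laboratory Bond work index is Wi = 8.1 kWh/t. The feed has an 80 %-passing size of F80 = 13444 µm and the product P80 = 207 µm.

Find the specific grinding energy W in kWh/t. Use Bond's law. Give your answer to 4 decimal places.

W = 4.9313 kWh/t

W = 10 Wi (P80^-0.5 − F80^-0.5)
1/√207 = 0.069505;  1/√13444 = 0.008625
W = 10·8.1·(0.069505 − 0.008625) = 4.9313 kWh/t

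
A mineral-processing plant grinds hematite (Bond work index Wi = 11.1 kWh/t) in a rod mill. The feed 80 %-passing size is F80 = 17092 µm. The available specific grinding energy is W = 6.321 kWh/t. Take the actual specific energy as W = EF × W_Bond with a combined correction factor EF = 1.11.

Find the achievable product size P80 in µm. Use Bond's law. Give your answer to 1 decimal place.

P80 = 287.7 µm

W = 10·Wi·(P80^(-½) − F80^(-½))
W_Bond = W / EF = 6.321 / 1.11 = 5.6946 kWh/t
⇒ 1/√P80 = W_Bond/(10·Wi) + 1/√F80
  = 5.6946/(10·11.1) + 1/√17092 = 0.051303 + 0.007649 = 0.058952
P80 = (1/0.058952)² = 16.9631² = 287.75 µm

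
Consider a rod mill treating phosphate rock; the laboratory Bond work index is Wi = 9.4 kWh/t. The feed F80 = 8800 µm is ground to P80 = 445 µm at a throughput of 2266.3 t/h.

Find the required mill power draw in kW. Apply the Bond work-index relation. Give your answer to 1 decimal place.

P = 7827.8 kW

Bond:  W = 10 Wi (1/√P − 1/√F)
W = 10·9.4·(1/√445 − 1/√8800) = 10·9.4·(0.036745) = 3.4540 kWh/t
P_mill = W·ṁ = 3.4540·2266.3 = 7827.8 kW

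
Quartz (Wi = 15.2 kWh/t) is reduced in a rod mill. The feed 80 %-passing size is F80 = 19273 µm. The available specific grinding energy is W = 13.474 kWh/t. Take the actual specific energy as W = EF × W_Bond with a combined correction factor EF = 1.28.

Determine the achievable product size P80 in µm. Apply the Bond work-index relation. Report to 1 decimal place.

P80 = 171.1 µm

W = 10·Wi·(P80^(-½) − F80^(-½))
W_Bond = W / EF = 13.474 / 1.28 = 10.5266 kWh/t
⇒ 1/√P80 = W_Bond/(10 Wi) + 1/√F80
  = 10.5266/(10·15.2) + 1/√19273 = 0.069254 + 0.007203 = 0.076457
P80 = (1/0.076457)² = 13.0793² = 171.07 µm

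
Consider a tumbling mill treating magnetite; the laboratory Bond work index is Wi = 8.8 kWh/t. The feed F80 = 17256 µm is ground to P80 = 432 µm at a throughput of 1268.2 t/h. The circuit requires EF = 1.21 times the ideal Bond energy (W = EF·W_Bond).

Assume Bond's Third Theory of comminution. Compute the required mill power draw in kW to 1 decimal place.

W = 10 Wi (1/√P80 − 1/√F80)  [Bond]
W = 10·8.8·(1/√432 − 1/√17256) = 10·8.8·(0.040500) = 3.5640 kWh/t
Apply correction: 3.5640 × 1.21 = 4.3124 kWh/t
Mill draw = 4.3124 × 1268.2 = 5469.0 kW

P = 5469.0 kW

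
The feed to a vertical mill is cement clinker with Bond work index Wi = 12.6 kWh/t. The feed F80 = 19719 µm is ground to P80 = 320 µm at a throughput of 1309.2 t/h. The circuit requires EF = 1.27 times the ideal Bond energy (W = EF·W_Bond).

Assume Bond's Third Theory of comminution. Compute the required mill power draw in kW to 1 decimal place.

P = 10219.4 kW

W_Bond = 10·Wi·(1/√P₈₀ − 1/√F₈₀)
W = 10·12.6·(1/√320 − 1/√19719) = 10·12.6·(0.048780) = 6.1463 kWh/t
Apply correction: 6.1463 × 1.27 = 7.8058 kWh/t
P_mill = W·ṁ = 7.8058·1309.2 = 10219.4 kW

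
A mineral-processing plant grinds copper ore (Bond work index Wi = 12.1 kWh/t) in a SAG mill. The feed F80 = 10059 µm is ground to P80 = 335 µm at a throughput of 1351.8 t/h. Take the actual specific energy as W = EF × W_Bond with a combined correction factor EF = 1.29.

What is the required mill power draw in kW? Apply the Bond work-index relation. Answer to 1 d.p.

W = 10 Wi (1/√P80 − 1/√F80)  [Bond]
W = 10·12.1·(1/√335 − 1/√10059) = 10·12.1·(0.044665) = 5.4045 kWh/t
Apply correction: 5.4045 × 1.29 = 6.9718 kWh/t
P = W·T = 6.9718·1351.8 = 9424.5 kW

P = 9424.5 kW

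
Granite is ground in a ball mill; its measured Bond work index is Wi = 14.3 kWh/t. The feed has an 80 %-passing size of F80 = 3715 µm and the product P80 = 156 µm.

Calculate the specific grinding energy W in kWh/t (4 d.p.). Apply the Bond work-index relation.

Bond: W = 10·Wi·(1/√P80 − 1/√F80)
1/√156 = 0.080064;  1/√3715 = 0.016407
W = 10·14.3·(0.080064 − 0.016407) = 9.1030 kWh/t

W = 9.1030 kWh/t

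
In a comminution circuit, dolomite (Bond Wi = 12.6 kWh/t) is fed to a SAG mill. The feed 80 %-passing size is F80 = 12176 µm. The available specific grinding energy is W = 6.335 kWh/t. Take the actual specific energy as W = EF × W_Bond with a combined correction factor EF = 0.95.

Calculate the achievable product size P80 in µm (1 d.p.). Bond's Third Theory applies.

P80 = 260.3 µm

Bond: W = 10·Wi·(1/√P80 − 1/√F80)
W_Bond = W / EF = 6.335 / 0.95 = 6.6684 kWh/t
⇒ 1/√P80 = W_Bond/(10·Wi) + 1/√F80
  = 6.6684/(10·12.6) + 1/√12176 = 0.052924 + 0.009062 = 0.061986
P80 = (1/0.061986)² = 16.1326² = 260.26 µm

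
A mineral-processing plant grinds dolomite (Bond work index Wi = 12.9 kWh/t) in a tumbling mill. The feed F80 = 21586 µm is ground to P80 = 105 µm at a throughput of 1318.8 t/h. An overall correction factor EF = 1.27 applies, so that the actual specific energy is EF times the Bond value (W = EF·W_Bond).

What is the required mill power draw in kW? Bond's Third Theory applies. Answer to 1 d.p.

P = 19614.6 kW

W_Bond = 10·Wi·(1/√P₈₀ − 1/√F₈₀)
W = 10·12.9·(1/√105 − 1/√21586) = 10·12.9·(0.090784) = 11.7111 kWh/t
W_actual = 1.27 × 11.7111 = 14.8731 kWh/t
P_mill = W·ṁ = 14.8731·1318.8 = 19614.6 kW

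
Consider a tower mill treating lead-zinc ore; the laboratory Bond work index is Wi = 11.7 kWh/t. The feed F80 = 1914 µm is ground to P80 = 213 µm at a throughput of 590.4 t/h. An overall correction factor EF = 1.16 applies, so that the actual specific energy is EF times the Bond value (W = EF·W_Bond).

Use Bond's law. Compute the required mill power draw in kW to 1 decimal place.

Bond:  W = 10 Wi (1/√P − 1/√F)
W = 10·11.7·(1/√213 − 1/√1914) = 10·11.7·(0.045661) = 5.3424 kWh/t
With EF = 1.16: W = 5.3424·1.16 = 6.1972 kWh/t
Mill draw = 6.1972 × 590.4 = 3658.8 kW

P = 3658.8 kW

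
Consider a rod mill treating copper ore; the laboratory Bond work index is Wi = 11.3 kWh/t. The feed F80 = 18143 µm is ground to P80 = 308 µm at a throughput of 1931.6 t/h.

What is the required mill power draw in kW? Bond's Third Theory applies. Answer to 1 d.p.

P = 10816.7 kW

Bond:  W = 10 Wi (1/√P − 1/√F)
W = 10·11.3·(1/√308 − 1/√18143) = 10·11.3·(0.049556) = 5.5998 kWh/t
Power = W × throughput = 5.5998 kWh/t × 1931.6 t/h = 10816.7 kW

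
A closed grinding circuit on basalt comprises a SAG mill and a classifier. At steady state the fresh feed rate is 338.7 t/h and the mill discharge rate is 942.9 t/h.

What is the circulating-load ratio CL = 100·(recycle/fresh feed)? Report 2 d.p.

M = F + R at steady state, so:
R = M − F = 942.9 − 338.7 = 604.2 t/h
CL = 100·R/F = 100·604.2/338.7 = 178.39 %

CL = 178.39 %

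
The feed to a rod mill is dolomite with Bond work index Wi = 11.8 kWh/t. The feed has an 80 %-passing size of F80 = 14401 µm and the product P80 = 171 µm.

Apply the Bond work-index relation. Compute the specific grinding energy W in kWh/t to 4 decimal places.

Bond:  W = 10 Wi (1/√P − 1/√F)
1/√171 = 0.076472;  1/√14401 = 0.008333
W = 10·11.8·(0.076472 − 0.008333) = 8.0404 kWh/t

W = 8.0404 kWh/t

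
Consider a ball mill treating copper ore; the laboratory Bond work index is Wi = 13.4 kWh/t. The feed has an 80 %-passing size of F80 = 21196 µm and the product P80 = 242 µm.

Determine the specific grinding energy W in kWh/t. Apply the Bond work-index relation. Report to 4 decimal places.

W_Bond = 10·Wi·(1/√P₈₀ − 1/√F₈₀)
1/√242 = 0.064282;  1/√21196 = 0.006869
W = 10·13.4·(0.064282 − 0.006869) = 7.6934 kWh/t

W = 7.6934 kWh/t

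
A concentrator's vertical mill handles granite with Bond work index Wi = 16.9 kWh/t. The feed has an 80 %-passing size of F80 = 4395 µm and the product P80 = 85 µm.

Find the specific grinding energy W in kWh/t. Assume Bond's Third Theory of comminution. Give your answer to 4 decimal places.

W = 15.7814 kWh/t

W = 10 Wi (P80^-0.5 − F80^-0.5)
1/√85 = 0.108465;  1/√4395 = 0.015084
W = 10·16.9·(0.108465 − 0.015084) = 15.7814 kWh/t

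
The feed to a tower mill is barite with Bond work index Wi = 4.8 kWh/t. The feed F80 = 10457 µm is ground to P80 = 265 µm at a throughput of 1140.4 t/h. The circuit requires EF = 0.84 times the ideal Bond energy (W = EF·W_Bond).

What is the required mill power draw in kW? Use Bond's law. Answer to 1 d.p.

P = 2374.9 kW

W = 10 Wi (1/√P80 − 1/√F80)  [Bond]
W = 10·4.8·(1/√265 − 1/√10457) = 10·4.8·(0.051650) = 2.4792 kWh/t
Apply correction: 2.4792 × 0.84 = 2.0825 kWh/t
P_mill = W·ṁ = 2.0825·1140.4 = 2374.9 kW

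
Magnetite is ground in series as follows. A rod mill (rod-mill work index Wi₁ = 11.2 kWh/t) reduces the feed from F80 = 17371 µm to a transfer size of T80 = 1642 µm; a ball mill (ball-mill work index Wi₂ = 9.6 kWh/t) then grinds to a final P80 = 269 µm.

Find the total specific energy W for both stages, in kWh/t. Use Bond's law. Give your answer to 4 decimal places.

W_Bond = 10·Wi·(1/√P₈₀ − 1/√F₈₀)
Stage 1 (17371→1642 µm, Wi₁=11.2): W₁ = 10·11.2·(0.024678 − 0.007587) = 1.9142 kWh/t
Stage 2 (1642→269 µm, Wi₂=9.6): W₂ = 10·9.6·(0.060971 − 0.024678) = 3.4841 kWh/t
W = W₁ + W₂ = 1.9142 + 3.4841 = 5.3983 kWh/t

W = 5.3983 kWh/t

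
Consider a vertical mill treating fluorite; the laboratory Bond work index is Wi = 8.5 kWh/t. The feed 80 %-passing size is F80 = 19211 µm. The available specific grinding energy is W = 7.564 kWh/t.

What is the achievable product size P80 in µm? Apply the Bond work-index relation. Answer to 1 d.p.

P80 = 108.0 µm

W = 10 Wi (1/√P80 − 1/√F80)  [Bond]
P80^(−½) = W/(10 Wi) + F80^(−½)
  = 7.5640/(10·8.5) + 1/√19211 = 0.088988 + 0.007215 = 0.096203
P80 = (1/0.096203)² = 10.3947² = 108.05 µm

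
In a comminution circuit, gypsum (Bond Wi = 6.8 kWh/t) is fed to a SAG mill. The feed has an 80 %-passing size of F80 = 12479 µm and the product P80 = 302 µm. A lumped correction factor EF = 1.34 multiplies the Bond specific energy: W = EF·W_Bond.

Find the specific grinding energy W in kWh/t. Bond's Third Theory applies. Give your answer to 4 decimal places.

Bond: W = 10·Wi·(1/√P80 − 1/√F80)
1/√302 = 0.057544;  1/√12479 = 0.008952
W = 10·6.8·(0.057544 − 0.008952) = 3.3042 kWh/t
With EF = 1.34: W = 3.3042·1.34 = 4.4277 kWh/t

W = 4.4277 kWh/t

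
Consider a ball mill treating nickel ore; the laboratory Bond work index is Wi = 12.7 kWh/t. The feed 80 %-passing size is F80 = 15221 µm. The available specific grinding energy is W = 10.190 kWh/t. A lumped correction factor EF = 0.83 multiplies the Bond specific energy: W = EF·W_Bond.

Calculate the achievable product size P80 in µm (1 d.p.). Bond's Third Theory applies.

Bond: W = 10·Wi·(1/√P80 − 1/√F80)
W_Bond = W / EF = 10.190 / 0.83 = 12.2771 kWh/t
P80^-0.5 = F80^-0.5 + W_Bond/(10 Wi)
  = 12.2771/(10·12.7) + 1/√15221 = 0.096670 + 0.008105 = 0.104776
P80 = (1/0.104776)² = 9.5442² = 91.09 µm

P80 = 91.1 µm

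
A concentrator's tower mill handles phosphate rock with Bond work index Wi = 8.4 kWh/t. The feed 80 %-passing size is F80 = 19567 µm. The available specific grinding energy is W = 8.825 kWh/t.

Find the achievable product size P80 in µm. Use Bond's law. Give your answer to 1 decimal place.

W = 10 Wi / √P80 − 10 Wi / √F80
⇒ 1/√P80 = W/(10·Wi) + 1/√F80
  = 8.8250/(10·8.4) + 1/√19567 = 0.105060 + 0.007149 = 0.112208
P80 = (1/0.112208)² = 8.9120² = 79.42 µm

P80 = 79.4 µm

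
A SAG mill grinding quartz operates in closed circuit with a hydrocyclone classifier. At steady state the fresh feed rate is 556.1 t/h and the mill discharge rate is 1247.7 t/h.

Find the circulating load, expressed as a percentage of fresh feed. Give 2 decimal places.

CL = 124.37 %

Steady state: M = F + R.
R = M − F = 1247.7 − 556.1 = 691.6 t/h
CL = 100·R/F = 100·691.6/556.1 = 124.37 %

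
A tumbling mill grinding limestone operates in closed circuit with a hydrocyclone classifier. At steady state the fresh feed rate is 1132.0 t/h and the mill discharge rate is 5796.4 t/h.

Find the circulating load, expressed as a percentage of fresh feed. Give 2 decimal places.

Steady state: M = F + R.
R = M − F = 5796.4 − 1132.0 = 4664.4 t/h
CL = 100·R/F = 100·4664.4/1132.0 = 412.05 %

CL = 412.05 %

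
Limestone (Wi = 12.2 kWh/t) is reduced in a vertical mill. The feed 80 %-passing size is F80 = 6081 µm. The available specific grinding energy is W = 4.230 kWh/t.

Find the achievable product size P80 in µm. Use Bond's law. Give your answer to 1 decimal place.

W = 10 Wi (P80^-0.5 − F80^-0.5)
⇒ 1/√P80 = W/(10 Wi) + 1/√F80
  = 4.2300/(10·12.2) + 1/√6081 = 0.034672 + 0.012824 = 0.047496
P80 = (1/0.047496)² = 21.0545² = 443.29 µm

P80 = 443.3 µm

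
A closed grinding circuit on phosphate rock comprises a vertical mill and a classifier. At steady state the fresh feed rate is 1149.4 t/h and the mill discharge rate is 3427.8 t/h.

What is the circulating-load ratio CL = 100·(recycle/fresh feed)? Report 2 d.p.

CL = 198.23 %

Discharge = new feed + return, hence
R = M − F = 3427.8 − 1149.4 = 2278.4 t/h
CL = 100·R/F = 100·2278.4/1149.4 = 198.23 %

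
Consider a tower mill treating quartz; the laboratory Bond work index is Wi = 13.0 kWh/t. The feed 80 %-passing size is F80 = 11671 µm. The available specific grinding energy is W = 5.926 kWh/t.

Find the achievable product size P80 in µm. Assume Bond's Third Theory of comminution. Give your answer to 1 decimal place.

Bond:  W = 10 Wi (1/√P − 1/√F)
⇒ 1/√P80 = W/(10·Wi) + 1/√F80
  = 5.9260/(10·13.0) + 1/√11671 = 0.045585 + 0.009256 = 0.054841
P80 = (1/0.054841)² = 18.2345² = 332.50 µm

P80 = 332.5 µm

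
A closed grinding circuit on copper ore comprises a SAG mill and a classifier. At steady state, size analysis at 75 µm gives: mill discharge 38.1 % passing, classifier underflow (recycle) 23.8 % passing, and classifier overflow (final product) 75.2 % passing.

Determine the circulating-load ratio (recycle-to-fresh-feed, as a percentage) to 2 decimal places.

Let r = R/F. Size balance at 75 µm:
(1+r)·d = r·u + o ⇒ r = (o−d)/(d−u)
r = (75.2 − 38.1)/(38.1 − 23.8) = 37.1/14.3 = 2.5944
CL = 100·r = 259.44 %

CL = 259.44 %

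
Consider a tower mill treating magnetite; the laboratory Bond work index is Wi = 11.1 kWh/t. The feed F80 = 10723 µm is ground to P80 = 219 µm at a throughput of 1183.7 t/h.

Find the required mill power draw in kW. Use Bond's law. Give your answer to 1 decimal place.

P = 7609.7 kW

Bond:  W = 10 Wi (1/√P − 1/√F)
W = 10·11.1·(1/√219 − 1/√10723) = 10·11.1·(0.057917) = 6.4288 kWh/t
P_mill = W·ṁ = 6.4288·1183.7 = 7609.7 kW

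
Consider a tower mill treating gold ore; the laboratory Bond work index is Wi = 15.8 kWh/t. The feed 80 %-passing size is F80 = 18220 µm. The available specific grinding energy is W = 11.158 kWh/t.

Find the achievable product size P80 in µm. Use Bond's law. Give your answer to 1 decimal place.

P80 = 164.2 µm

W = 10 Wi / √P80 − 10 Wi / √F80
P80^-0.5 = F80^-0.5 + W/(10 Wi)
  = 11.1580/(10·15.8) + 1/√18220 = 0.070620 + 0.007408 = 0.078029
P80 = (1/0.078029)² = 12.8158² = 164.24 µm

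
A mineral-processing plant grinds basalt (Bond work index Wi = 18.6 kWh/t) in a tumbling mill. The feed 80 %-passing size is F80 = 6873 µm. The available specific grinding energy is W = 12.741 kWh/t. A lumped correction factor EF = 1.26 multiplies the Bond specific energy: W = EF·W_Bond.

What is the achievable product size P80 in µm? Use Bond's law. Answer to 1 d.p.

P80 = 226.6 µm

W = 10 Wi (P80^-0.5 − F80^-0.5)
W_Bond = W / EF = 12.741 / 1.26 = 10.1119 kWh/t
1/√P80 = 1/√F80 + W_Bond/(10·Wi)
  = 10.1119/(10·18.6) + 1/√6873 = 0.054365 + 0.012062 = 0.066427
P80 = (1/0.066427)² = 15.0541² = 226.62 µm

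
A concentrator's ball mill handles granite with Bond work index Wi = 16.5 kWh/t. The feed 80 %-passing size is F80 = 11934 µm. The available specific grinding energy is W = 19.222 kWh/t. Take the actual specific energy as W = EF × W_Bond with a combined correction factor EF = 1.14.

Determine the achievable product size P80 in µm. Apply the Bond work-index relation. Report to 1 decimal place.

W = 10 Wi / √P80 − 10 Wi / √F80
W_Bond = W / EF = 19.222 / 1.14 = 16.8614 kWh/t
1/√P80 = 1/√F80 + W_Bond/(10·Wi)
  = 16.8614/(10·16.5) + 1/√11934 = 0.102190 + 0.009154 = 0.111344
P80 = (1/0.111344)² = 8.9812² = 80.66 µm

P80 = 80.7 µm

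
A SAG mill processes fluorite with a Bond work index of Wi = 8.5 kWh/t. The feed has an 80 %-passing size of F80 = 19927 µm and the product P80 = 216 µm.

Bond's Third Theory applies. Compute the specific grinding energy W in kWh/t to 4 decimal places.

W_Bond = 10·Wi·(1/√P₈₀ − 1/√F₈₀)
1/√216 = 0.068041;  1/√19927 = 0.007084
W = 10·8.5·(0.068041 − 0.007084) = 5.1814 kWh/t

W = 5.1814 kWh/t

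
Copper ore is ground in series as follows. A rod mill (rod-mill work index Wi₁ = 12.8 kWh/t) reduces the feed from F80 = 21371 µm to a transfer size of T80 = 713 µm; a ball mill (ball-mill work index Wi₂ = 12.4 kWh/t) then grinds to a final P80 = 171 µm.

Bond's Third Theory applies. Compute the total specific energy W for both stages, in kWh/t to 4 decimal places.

W = 8.7567 kWh/t

W = 10 Wi (1/√P80 − 1/√F80)  [Bond]
Stage 1 (21371→713 µm, Wi₁=12.8): W₁ = 10·12.8·(0.037450 − 0.006840) = 3.9181 kWh/t
Stage 2 (713→171 µm, Wi₂=12.4): W₂ = 10·12.4·(0.076472 − 0.037450) = 4.8387 kWh/t
W = W₁ + W₂ = 3.9181 + 4.8387 = 8.7567 kWh/t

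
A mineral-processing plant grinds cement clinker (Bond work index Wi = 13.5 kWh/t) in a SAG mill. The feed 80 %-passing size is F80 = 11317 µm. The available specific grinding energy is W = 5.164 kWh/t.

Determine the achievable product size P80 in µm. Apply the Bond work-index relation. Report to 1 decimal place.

P80 = 440.4 µm

W = 10·Wi·(P80^(-½) − F80^(-½))
P80^(−½) = W/(10 Wi) + F80^(−½)
  = 5.1640/(10·13.5) + 1/√11317 = 0.038252 + 0.009400 = 0.047652
P80 = (1/0.047652)² = 20.9855² = 440.39 µm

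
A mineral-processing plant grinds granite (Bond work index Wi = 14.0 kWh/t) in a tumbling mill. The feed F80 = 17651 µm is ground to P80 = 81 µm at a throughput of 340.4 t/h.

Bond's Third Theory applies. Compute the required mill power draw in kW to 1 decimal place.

P = 4936.4 kW

W = 10 Wi / √P80 − 10 Wi / √F80
W = 10·14.0·(1/√81 − 1/√17651) = 10·14.0·(0.103584) = 14.5018 kWh/t
Power = W × throughput = 14.5018 kWh/t × 340.4 t/h = 4936.4 kW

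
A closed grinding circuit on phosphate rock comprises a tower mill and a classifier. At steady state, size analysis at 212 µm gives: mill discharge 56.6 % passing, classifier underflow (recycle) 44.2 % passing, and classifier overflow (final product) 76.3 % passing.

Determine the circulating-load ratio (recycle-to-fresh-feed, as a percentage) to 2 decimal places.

Two-product formula at 212 µm:
d + r·d = r·u + o → r(d−u) = o−d
r = (76.3 − 56.6)/(56.6 − 44.2) = 19.7/12.4 = 1.5887
CL = 100·r = 158.87 %

CL = 158.87 %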